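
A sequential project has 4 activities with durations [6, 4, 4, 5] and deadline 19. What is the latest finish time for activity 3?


LF(activity 3) = deadline - sum of successor durations
Successors: activities 4 through 4 with durations [5]
Sum of successor durations = 5
LF = 19 - 5 = 14

14


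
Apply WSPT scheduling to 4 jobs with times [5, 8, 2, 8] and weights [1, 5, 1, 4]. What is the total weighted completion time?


Compute p/w ratios and sort ascending (WSPT): [(8, 5), (2, 1), (8, 4), (5, 1)]
Compute weighted completion times:
  Job (p=8,w=5): C=8, w*C=5*8=40
  Job (p=2,w=1): C=10, w*C=1*10=10
  Job (p=8,w=4): C=18, w*C=4*18=72
  Job (p=5,w=1): C=23, w*C=1*23=23
Total weighted completion time = 145

145


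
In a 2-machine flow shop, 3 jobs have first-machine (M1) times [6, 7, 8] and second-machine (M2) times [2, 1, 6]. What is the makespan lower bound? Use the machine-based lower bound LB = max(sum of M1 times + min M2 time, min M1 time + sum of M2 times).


LB1 = sum(M1 times) + min(M2 times) = 21 + 1 = 22
LB2 = min(M1 times) + sum(M2 times) = 6 + 9 = 15
Lower bound = max(LB1, LB2) = max(22, 15) = 22

22


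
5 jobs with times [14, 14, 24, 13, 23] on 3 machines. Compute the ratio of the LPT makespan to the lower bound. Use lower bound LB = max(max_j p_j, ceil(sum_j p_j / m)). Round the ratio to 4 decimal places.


LPT order: [24, 23, 14, 14, 13]
Machine loads after assignment: [24, 36, 28]
LPT makespan = 36
Lower bound = max(max_job, ceil(total/3)) = max(24, 30) = 30
Ratio = 36 / 30 = 1.2

1.2


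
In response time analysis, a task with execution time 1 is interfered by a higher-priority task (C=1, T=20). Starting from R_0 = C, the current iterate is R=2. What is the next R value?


R_next = C + ceil(R_prev / T_hp) * C_hp
ceil(2 / 20) = ceil(0.1) = 1
Interference = 1 * 1 = 1
R_next = 1 + 1 = 2
R_next = R_prev, so the iteration has converged (response time = 2).

2


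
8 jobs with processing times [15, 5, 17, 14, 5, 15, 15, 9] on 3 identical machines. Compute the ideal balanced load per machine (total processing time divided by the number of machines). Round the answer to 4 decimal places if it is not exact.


Total processing time = 15 + 5 + 17 + 14 + 5 + 15 + 15 + 9 = 95
Number of machines = 3
Ideal balanced load = 95 / 3 = 31.6667

31.6667


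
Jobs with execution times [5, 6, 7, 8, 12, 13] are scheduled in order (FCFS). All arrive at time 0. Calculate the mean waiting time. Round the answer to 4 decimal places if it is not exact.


FCFS order (as given): [5, 6, 7, 8, 12, 13]
Waiting times:
  Job 1: wait = 0
  Job 2: wait = 5
  Job 3: wait = 11
  Job 4: wait = 18
  Job 5: wait = 26
  Job 6: wait = 38
Sum of waiting times = 98
Average waiting time = 98/6 = 16.3333

16.3333


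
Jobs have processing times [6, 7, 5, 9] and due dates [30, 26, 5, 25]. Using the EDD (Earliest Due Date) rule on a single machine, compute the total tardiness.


Sort by due date (EDD order): [(5, 5), (9, 25), (7, 26), (6, 30)]
Compute completion times and tardiness:
  Job 1: p=5, d=5, C=5, tardiness=max(0,5-5)=0
  Job 2: p=9, d=25, C=14, tardiness=max(0,14-25)=0
  Job 3: p=7, d=26, C=21, tardiness=max(0,21-26)=0
  Job 4: p=6, d=30, C=27, tardiness=max(0,27-30)=0
Total tardiness = 0

0


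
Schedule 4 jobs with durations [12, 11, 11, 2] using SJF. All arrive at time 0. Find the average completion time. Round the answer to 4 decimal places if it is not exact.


SJF order (ascending): [2, 11, 11, 12]
Completion times:
  Job 1: burst=2, C=2
  Job 2: burst=11, C=13
  Job 3: burst=11, C=24
  Job 4: burst=12, C=36
Average completion = 75/4 = 18.75

18.75


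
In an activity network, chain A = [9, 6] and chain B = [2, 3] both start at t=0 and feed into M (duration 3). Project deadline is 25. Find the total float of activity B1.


Forward pass: ES(B1) = sum of predecessors on chain B = 0
EF = ES + duration = 0 + 2 = 2
Backward pass: LF(M) = deadline = 25; LS(M) = 25 - 3 = 22
LF(B1) = LS(M) - sum(successors on chain B) = 22 - 3 = 19
LS = LF - duration = 19 - 2 = 17
Total float = LS - ES = 17 - 0 = 17

17


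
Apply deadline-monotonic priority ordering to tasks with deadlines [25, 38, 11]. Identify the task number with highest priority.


Sort tasks by relative deadline (ascending):
  Task 3: deadline = 11
  Task 1: deadline = 25
  Task 2: deadline = 38
Priority order (highest first): [3, 1, 2]
Highest priority task = 3

3


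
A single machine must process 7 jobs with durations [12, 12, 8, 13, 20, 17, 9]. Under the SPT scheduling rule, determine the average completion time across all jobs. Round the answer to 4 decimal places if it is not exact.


Sort jobs by processing time (SPT order): [8, 9, 12, 12, 13, 17, 20]
Compute completion times sequentially:
  Job 1: processing = 8, completes at 8
  Job 2: processing = 9, completes at 17
  Job 3: processing = 12, completes at 29
  Job 4: processing = 12, completes at 41
  Job 5: processing = 13, completes at 54
  Job 6: processing = 17, completes at 71
  Job 7: processing = 20, completes at 91
Sum of completion times = 311
Average completion time = 311/7 = 44.4286

44.4286


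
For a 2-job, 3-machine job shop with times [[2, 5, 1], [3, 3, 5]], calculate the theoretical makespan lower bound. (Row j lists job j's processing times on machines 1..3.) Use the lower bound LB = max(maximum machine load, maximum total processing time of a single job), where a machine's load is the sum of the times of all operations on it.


Machine loads:
  Machine 1: 2 + 3 = 5
  Machine 2: 5 + 3 = 8
  Machine 3: 1 + 5 = 6
Max machine load = 8
Job totals:
  Job 1: 8
  Job 2: 11
Max job total = 11
Lower bound = max(8, 11) = 11

11


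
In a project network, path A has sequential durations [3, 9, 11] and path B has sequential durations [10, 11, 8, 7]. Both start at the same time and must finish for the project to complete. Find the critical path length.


Path A total = 3 + 9 + 11 = 23
Path B total = 10 + 11 + 8 + 7 = 36
Critical path = longest path = max(23, 36) = 36

36


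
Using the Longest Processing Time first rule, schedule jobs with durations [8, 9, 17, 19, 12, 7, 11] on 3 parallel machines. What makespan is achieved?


Sort jobs in decreasing order (LPT): [19, 17, 12, 11, 9, 8, 7]
Assign each job to the least loaded machine:
  Machine 1: jobs [19, 8], load = 27
  Machine 2: jobs [17, 9], load = 26
  Machine 3: jobs [12, 11, 7], load = 30
Makespan = max load = 30

30


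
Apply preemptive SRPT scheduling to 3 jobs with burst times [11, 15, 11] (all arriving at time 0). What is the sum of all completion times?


Since all jobs arrive at t=0, SRPT equals SPT ordering.
SPT order: [11, 11, 15]
Completion times:
  Job 1: p=11, C=11
  Job 2: p=11, C=22
  Job 3: p=15, C=37
Total completion time = 11 + 22 + 37 = 70

70


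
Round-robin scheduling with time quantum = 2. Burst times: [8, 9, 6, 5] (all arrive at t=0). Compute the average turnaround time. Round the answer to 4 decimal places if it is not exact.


Time quantum = 2
Execution trace:
  J1 runs 2 units, time = 2
  J2 runs 2 units, time = 4
  J3 runs 2 units, time = 6
  J4 runs 2 units, time = 8
  J1 runs 2 units, time = 10
  J2 runs 2 units, time = 12
  J3 runs 2 units, time = 14
  J4 runs 2 units, time = 16
  J1 runs 2 units, time = 18
  J2 runs 2 units, time = 20
  J3 runs 2 units, time = 22
  J4 runs 1 units, time = 23
  J1 runs 2 units, time = 25
  J2 runs 2 units, time = 27
  J2 runs 1 units, time = 28
Finish times: [25, 28, 22, 23]
Average turnaround = 98/4 = 24.5

24.5


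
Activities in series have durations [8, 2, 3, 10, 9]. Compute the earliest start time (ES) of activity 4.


Activity 4 starts after activities 1 through 3 complete.
Predecessor durations: [8, 2, 3]
ES = 8 + 2 + 3 = 13

13


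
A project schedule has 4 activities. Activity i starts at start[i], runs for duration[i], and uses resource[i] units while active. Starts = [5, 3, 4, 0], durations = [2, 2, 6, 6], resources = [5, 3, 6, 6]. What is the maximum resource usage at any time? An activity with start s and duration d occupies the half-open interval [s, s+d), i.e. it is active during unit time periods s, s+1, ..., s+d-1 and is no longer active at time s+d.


Each activity i is active on [start_i, start_i + duration_i).
Compute total resource usage per time slot:
  t=0: active resources = [6], total = 6
  t=1: active resources = [6], total = 6
  t=2: active resources = [6], total = 6
  t=3: active resources = [3, 6], total = 9
  t=4: active resources = [3, 6, 6], total = 15
  t=5: active resources = [5, 6, 6], total = 17
  t=6: active resources = [5, 6], total = 11
  t=7: active resources = [6], total = 6
  t=8: active resources = [6], total = 6
  t=9: active resources = [6], total = 6
Peak resource demand = 17

17


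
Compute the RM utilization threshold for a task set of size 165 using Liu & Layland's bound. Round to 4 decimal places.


Compute 2^(1/165) = 1.0042097281
Subtract 1: 1.0042097281 - 1 = 0.0042097281
Multiply by n: 165 * 0.0042097281 = 0.6946051365
Round to 4 dp: 0.6946

0.6946


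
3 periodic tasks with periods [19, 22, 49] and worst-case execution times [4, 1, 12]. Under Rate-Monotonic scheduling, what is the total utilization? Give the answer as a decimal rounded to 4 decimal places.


Compute individual utilizations (exact fractions):
  Task 1: C/T = 4/19 (approx. 0.2105)
  Task 2: C/T = 1/22 (approx. 0.0455)
  Task 3: C/T = 12/49 (approx. 0.2449)
Total utilization U = 4/19 + 1/22 + 12/49 = 10259/20482
Rounded to 4 decimal places: U = 0.5009
RM (Liu & Layland) bound for 3 tasks = 0.779763; compare with U = 10259/20482 (approx. 0.500879)
U <= bound, so schedulable by RM sufficient condition.

0.5009


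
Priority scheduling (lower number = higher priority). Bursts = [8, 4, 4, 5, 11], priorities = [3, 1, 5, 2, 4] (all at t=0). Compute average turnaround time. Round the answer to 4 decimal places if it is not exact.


Sort by priority (ascending = highest first):
Order: [(1, 4), (2, 5), (3, 8), (4, 11), (5, 4)]
Completion times:
  Priority 1, burst=4, C=4
  Priority 2, burst=5, C=9
  Priority 3, burst=8, C=17
  Priority 4, burst=11, C=28
  Priority 5, burst=4, C=32
Average turnaround = 90/5 = 18.0

18.0


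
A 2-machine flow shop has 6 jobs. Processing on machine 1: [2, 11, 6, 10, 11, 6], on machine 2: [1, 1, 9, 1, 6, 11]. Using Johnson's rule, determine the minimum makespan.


Apply Johnson's rule:
  Group 1 (a <= b): [(3, 6, 9), (6, 6, 11)]
  Group 2 (a > b): [(5, 11, 6), (1, 2, 1), (2, 11, 1), (4, 10, 1)]
Optimal job order: [3, 6, 5, 1, 2, 4]
Schedule:
  Job 3: M1 done at 6, M2 done at 15
  Job 6: M1 done at 12, M2 done at 26
  Job 5: M1 done at 23, M2 done at 32
  Job 1: M1 done at 25, M2 done at 33
  Job 2: M1 done at 36, M2 done at 37
  Job 4: M1 done at 46, M2 done at 47
Makespan = 47

47


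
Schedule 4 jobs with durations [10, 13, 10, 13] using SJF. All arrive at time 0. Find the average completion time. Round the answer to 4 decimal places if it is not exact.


SJF order (ascending): [10, 10, 13, 13]
Completion times:
  Job 1: burst=10, C=10
  Job 2: burst=10, C=20
  Job 3: burst=13, C=33
  Job 4: burst=13, C=46
Average completion = 109/4 = 27.25

27.25


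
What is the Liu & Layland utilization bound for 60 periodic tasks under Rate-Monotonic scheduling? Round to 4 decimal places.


Compute 2^(1/60) = 1.0116194403
Subtract 1: 1.0116194403 - 1 = 0.0116194403
Multiply by n: 60 * 0.0116194403 = 0.6971664180
Round to 4 dp: 0.6972

0.6972


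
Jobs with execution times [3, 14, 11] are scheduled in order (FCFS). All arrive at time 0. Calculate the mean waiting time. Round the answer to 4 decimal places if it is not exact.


FCFS order (as given): [3, 14, 11]
Waiting times:
  Job 1: wait = 0
  Job 2: wait = 3
  Job 3: wait = 17
Sum of waiting times = 20
Average waiting time = 20/3 = 6.6667

6.6667


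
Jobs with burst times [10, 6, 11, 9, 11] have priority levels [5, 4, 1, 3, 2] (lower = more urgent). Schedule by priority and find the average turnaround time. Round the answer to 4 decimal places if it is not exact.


Sort by priority (ascending = highest first):
Order: [(1, 11), (2, 11), (3, 9), (4, 6), (5, 10)]
Completion times:
  Priority 1, burst=11, C=11
  Priority 2, burst=11, C=22
  Priority 3, burst=9, C=31
  Priority 4, burst=6, C=37
  Priority 5, burst=10, C=47
Average turnaround = 148/5 = 29.6

29.6


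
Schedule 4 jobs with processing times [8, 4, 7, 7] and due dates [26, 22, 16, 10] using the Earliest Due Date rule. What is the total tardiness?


Sort by due date (EDD order): [(7, 10), (7, 16), (4, 22), (8, 26)]
Compute completion times and tardiness:
  Job 1: p=7, d=10, C=7, tardiness=max(0,7-10)=0
  Job 2: p=7, d=16, C=14, tardiness=max(0,14-16)=0
  Job 3: p=4, d=22, C=18, tardiness=max(0,18-22)=0
  Job 4: p=8, d=26, C=26, tardiness=max(0,26-26)=0
Total tardiness = 0

0


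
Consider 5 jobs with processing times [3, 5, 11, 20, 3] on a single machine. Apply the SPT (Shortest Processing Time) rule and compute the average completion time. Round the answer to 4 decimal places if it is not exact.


Sort jobs by processing time (SPT order): [3, 3, 5, 11, 20]
Compute completion times sequentially:
  Job 1: processing = 3, completes at 3
  Job 2: processing = 3, completes at 6
  Job 3: processing = 5, completes at 11
  Job 4: processing = 11, completes at 22
  Job 5: processing = 20, completes at 42
Sum of completion times = 84
Average completion time = 84/5 = 16.8

16.8


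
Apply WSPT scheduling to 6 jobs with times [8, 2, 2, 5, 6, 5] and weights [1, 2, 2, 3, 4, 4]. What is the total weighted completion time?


Compute p/w ratios and sort ascending (WSPT): [(2, 2), (2, 2), (5, 4), (6, 4), (5, 3), (8, 1)]
Compute weighted completion times:
  Job (p=2,w=2): C=2, w*C=2*2=4
  Job (p=2,w=2): C=4, w*C=2*4=8
  Job (p=5,w=4): C=9, w*C=4*9=36
  Job (p=6,w=4): C=15, w*C=4*15=60
  Job (p=5,w=3): C=20, w*C=3*20=60
  Job (p=8,w=1): C=28, w*C=1*28=28
Total weighted completion time = 196

196


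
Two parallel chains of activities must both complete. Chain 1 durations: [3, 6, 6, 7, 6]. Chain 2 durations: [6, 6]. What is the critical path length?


Path A total = 3 + 6 + 6 + 7 + 6 = 28
Path B total = 6 + 6 = 12
Critical path = longest path = max(28, 12) = 28

28


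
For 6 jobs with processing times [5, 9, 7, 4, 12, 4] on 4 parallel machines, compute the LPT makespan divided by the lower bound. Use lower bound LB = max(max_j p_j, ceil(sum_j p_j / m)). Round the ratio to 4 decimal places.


LPT order: [12, 9, 7, 5, 4, 4]
Machine loads after assignment: [12, 9, 11, 9]
LPT makespan = 12
Lower bound = max(max_job, ceil(total/4)) = max(12, 11) = 12
Ratio = 12 / 12 = 1.0

1.0


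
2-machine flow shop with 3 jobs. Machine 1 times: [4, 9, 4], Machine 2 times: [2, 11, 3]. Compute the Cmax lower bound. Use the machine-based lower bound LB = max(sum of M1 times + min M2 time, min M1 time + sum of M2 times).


LB1 = sum(M1 times) + min(M2 times) = 17 + 2 = 19
LB2 = min(M1 times) + sum(M2 times) = 4 + 16 = 20
Lower bound = max(LB1, LB2) = max(19, 20) = 20

20


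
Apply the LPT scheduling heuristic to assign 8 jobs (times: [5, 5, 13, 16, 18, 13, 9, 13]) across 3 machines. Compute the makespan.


Sort jobs in decreasing order (LPT): [18, 16, 13, 13, 13, 9, 5, 5]
Assign each job to the least loaded machine:
  Machine 1: jobs [18, 9, 5], load = 32
  Machine 2: jobs [16, 13], load = 29
  Machine 3: jobs [13, 13, 5], load = 31
Makespan = max load = 32

32


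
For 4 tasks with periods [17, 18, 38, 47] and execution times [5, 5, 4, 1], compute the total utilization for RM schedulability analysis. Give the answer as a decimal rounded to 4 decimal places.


Compute individual utilizations (exact fractions):
  Task 1: C/T = 5/17 (approx. 0.2941)
  Task 2: C/T = 5/18 (approx. 0.2778)
  Task 3: C/T = 4/38 = 2/19 (approx. 0.1053)
  Task 4: C/T = 1/47 (approx. 0.0213)
Total utilization U = 5/17 + 5/18 + 2/19 + 1/47 = 190853/273258
Rounded to 4 decimal places: U = 0.6984
RM (Liu & Layland) bound for 4 tasks = 0.756828; compare with U = 190853/273258 (approx. 0.698435)
U <= bound, so schedulable by RM sufficient condition.

0.6984


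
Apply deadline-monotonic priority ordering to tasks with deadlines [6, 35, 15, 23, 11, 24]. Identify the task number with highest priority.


Sort tasks by relative deadline (ascending):
  Task 1: deadline = 6
  Task 5: deadline = 11
  Task 3: deadline = 15
  Task 4: deadline = 23
  Task 6: deadline = 24
  Task 2: deadline = 35
Priority order (highest first): [1, 5, 3, 4, 6, 2]
Highest priority task = 1

1


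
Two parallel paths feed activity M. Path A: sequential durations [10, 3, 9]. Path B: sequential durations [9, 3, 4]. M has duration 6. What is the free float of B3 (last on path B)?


ES(B3) = sum of predecessors on chain B = 12
EF(B3) = ES + duration = 12 + 4 = 16
Successor of B3 is M. ES(M) = max(sum(A), sum(B)) = max(22, 16) = 22
Free float = ES(successor) - EF(current) = 22 - 16 = 6

6


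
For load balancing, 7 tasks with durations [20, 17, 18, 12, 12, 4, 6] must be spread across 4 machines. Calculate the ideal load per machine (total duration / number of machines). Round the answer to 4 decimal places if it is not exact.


Total processing time = 20 + 17 + 18 + 12 + 12 + 4 + 6 = 89
Number of machines = 4
Ideal balanced load = 89 / 4 = 22.25

22.25


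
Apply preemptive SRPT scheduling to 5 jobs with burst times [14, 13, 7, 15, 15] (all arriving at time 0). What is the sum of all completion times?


Since all jobs arrive at t=0, SRPT equals SPT ordering.
SPT order: [7, 13, 14, 15, 15]
Completion times:
  Job 1: p=7, C=7
  Job 2: p=13, C=20
  Job 3: p=14, C=34
  Job 4: p=15, C=49
  Job 5: p=15, C=64
Total completion time = 7 + 20 + 34 + 49 + 64 = 174

174


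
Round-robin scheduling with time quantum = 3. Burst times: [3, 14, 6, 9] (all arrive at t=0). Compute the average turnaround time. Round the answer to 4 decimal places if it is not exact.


Time quantum = 3
Execution trace:
  J1 runs 3 units, time = 3
  J2 runs 3 units, time = 6
  J3 runs 3 units, time = 9
  J4 runs 3 units, time = 12
  J2 runs 3 units, time = 15
  J3 runs 3 units, time = 18
  J4 runs 3 units, time = 21
  J2 runs 3 units, time = 24
  J4 runs 3 units, time = 27
  J2 runs 3 units, time = 30
  J2 runs 2 units, time = 32
Finish times: [3, 32, 18, 27]
Average turnaround = 80/4 = 20.0

20.0


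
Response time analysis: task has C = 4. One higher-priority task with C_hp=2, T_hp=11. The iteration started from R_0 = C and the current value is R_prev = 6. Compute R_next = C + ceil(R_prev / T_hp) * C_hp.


R_next = C + ceil(R_prev / T_hp) * C_hp
ceil(6 / 11) = ceil(0.5455) = 1
Interference = 1 * 2 = 2
R_next = 4 + 2 = 6
R_next = R_prev, so the iteration has converged (response time = 6).

6


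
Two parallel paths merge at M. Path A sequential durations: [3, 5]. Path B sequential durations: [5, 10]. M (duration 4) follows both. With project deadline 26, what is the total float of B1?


Forward pass: ES(B1) = sum of predecessors on chain B = 0
EF = ES + duration = 0 + 5 = 5
Backward pass: LF(M) = deadline = 26; LS(M) = 26 - 4 = 22
LF(B1) = LS(M) - sum(successors on chain B) = 22 - 10 = 12
LS = LF - duration = 12 - 5 = 7
Total float = LS - ES = 7 - 0 = 7

7


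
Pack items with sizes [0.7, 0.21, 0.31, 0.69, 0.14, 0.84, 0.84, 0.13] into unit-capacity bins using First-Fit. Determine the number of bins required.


Place items sequentially using First-Fit:
  Item 0.7 -> new Bin 1
  Item 0.21 -> Bin 1 (now 0.91)
  Item 0.31 -> new Bin 2
  Item 0.69 -> Bin 2 (now 1.0)
  Item 0.14 -> new Bin 3
  Item 0.84 -> Bin 3 (now 0.98)
  Item 0.84 -> new Bin 4
  Item 0.13 -> Bin 4 (now 0.97)
Total bins used = 4

4


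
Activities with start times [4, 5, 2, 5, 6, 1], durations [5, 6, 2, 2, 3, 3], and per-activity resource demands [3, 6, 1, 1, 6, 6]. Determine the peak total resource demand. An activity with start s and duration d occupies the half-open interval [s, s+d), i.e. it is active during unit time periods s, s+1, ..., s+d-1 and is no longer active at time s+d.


Each activity i is active on [start_i, start_i + duration_i).
Compute total resource usage per time slot:
  t=0: active resources = [], total = 0
  t=1: active resources = [6], total = 6
  t=2: active resources = [1, 6], total = 7
  t=3: active resources = [1, 6], total = 7
  t=4: active resources = [3], total = 3
  t=5: active resources = [3, 6, 1], total = 10
  t=6: active resources = [3, 6, 1, 6], total = 16
  t=7: active resources = [3, 6, 6], total = 15
  t=8: active resources = [3, 6, 6], total = 15
  t=9: active resources = [6], total = 6
  t=10: active resources = [6], total = 6
Peak resource demand = 16

16


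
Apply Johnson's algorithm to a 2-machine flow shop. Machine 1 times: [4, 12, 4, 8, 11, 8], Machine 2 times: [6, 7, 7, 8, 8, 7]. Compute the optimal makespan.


Apply Johnson's rule:
  Group 1 (a <= b): [(1, 4, 6), (3, 4, 7), (4, 8, 8)]
  Group 2 (a > b): [(5, 11, 8), (2, 12, 7), (6, 8, 7)]
Optimal job order: [1, 3, 4, 5, 2, 6]
Schedule:
  Job 1: M1 done at 4, M2 done at 10
  Job 3: M1 done at 8, M2 done at 17
  Job 4: M1 done at 16, M2 done at 25
  Job 5: M1 done at 27, M2 done at 35
  Job 2: M1 done at 39, M2 done at 46
  Job 6: M1 done at 47, M2 done at 54
Makespan = 54

54


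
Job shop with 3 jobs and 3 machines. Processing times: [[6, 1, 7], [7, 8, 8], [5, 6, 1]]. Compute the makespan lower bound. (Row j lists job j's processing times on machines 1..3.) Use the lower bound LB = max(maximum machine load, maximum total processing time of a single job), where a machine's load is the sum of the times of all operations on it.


Machine loads:
  Machine 1: 6 + 7 + 5 = 18
  Machine 2: 1 + 8 + 6 = 15
  Machine 3: 7 + 8 + 1 = 16
Max machine load = 18
Job totals:
  Job 1: 14
  Job 2: 23
  Job 3: 12
Max job total = 23
Lower bound = max(18, 23) = 23

23


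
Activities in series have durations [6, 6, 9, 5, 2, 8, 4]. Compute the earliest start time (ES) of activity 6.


Activity 6 starts after activities 1 through 5 complete.
Predecessor durations: [6, 6, 9, 5, 2]
ES = 6 + 6 + 9 + 5 + 2 = 28

28


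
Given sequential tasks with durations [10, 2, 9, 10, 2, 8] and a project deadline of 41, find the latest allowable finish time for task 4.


LF(activity 4) = deadline - sum of successor durations
Successors: activities 5 through 6 with durations [2, 8]
Sum of successor durations = 10
LF = 41 - 10 = 31

31


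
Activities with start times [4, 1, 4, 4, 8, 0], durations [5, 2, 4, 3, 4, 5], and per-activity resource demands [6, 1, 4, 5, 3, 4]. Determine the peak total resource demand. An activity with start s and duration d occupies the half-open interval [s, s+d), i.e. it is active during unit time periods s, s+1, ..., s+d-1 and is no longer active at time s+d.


Each activity i is active on [start_i, start_i + duration_i).
Compute total resource usage per time slot:
  t=0: active resources = [4], total = 4
  t=1: active resources = [1, 4], total = 5
  t=2: active resources = [1, 4], total = 5
  t=3: active resources = [4], total = 4
  t=4: active resources = [6, 4, 5, 4], total = 19
  t=5: active resources = [6, 4, 5], total = 15
  t=6: active resources = [6, 4, 5], total = 15
  t=7: active resources = [6, 4], total = 10
  t=8: active resources = [6, 3], total = 9
  t=9: active resources = [3], total = 3
  t=10: active resources = [3], total = 3
  t=11: active resources = [3], total = 3
Peak resource demand = 19

19


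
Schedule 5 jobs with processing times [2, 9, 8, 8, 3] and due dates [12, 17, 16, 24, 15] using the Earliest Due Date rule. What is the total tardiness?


Sort by due date (EDD order): [(2, 12), (3, 15), (8, 16), (9, 17), (8, 24)]
Compute completion times and tardiness:
  Job 1: p=2, d=12, C=2, tardiness=max(0,2-12)=0
  Job 2: p=3, d=15, C=5, tardiness=max(0,5-15)=0
  Job 3: p=8, d=16, C=13, tardiness=max(0,13-16)=0
  Job 4: p=9, d=17, C=22, tardiness=max(0,22-17)=5
  Job 5: p=8, d=24, C=30, tardiness=max(0,30-24)=6
Total tardiness = 11

11


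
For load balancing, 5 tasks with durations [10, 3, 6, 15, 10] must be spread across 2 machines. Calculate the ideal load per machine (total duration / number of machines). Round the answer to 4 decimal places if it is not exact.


Total processing time = 10 + 3 + 6 + 15 + 10 = 44
Number of machines = 2
Ideal balanced load = 44 / 2 = 22.0

22.0


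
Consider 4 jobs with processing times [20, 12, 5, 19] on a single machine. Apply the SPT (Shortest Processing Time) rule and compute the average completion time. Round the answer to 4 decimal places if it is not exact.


Sort jobs by processing time (SPT order): [5, 12, 19, 20]
Compute completion times sequentially:
  Job 1: processing = 5, completes at 5
  Job 2: processing = 12, completes at 17
  Job 3: processing = 19, completes at 36
  Job 4: processing = 20, completes at 56
Sum of completion times = 114
Average completion time = 114/4 = 28.5

28.5


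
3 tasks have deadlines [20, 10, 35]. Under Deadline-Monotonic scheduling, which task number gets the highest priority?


Sort tasks by relative deadline (ascending):
  Task 2: deadline = 10
  Task 1: deadline = 20
  Task 3: deadline = 35
Priority order (highest first): [2, 1, 3]
Highest priority task = 2

2


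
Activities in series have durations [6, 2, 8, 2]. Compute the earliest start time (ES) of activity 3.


Activity 3 starts after activities 1 through 2 complete.
Predecessor durations: [6, 2]
ES = 6 + 2 = 8

8


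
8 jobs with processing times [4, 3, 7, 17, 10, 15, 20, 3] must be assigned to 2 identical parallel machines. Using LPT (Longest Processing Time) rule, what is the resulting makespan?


Sort jobs in decreasing order (LPT): [20, 17, 15, 10, 7, 4, 3, 3]
Assign each job to the least loaded machine:
  Machine 1: jobs [20, 10, 7, 3], load = 40
  Machine 2: jobs [17, 15, 4, 3], load = 39
Makespan = max load = 40

40


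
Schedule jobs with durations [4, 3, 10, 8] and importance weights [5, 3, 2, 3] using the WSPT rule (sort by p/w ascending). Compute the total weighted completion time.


Compute p/w ratios and sort ascending (WSPT): [(4, 5), (3, 3), (8, 3), (10, 2)]
Compute weighted completion times:
  Job (p=4,w=5): C=4, w*C=5*4=20
  Job (p=3,w=3): C=7, w*C=3*7=21
  Job (p=8,w=3): C=15, w*C=3*15=45
  Job (p=10,w=2): C=25, w*C=2*25=50
Total weighted completion time = 136

136


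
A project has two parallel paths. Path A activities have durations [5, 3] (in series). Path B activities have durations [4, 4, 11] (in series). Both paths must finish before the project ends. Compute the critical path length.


Path A total = 5 + 3 = 8
Path B total = 4 + 4 + 11 = 19
Critical path = longest path = max(8, 19) = 19

19


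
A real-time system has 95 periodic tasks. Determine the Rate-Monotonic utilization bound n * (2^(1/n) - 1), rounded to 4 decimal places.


Compute 2^(1/95) = 1.0073229689
Subtract 1: 1.0073229689 - 1 = 0.0073229689
Multiply by n: 95 * 0.0073229689 = 0.6956820455
Round to 4 dp: 0.6957

0.6957


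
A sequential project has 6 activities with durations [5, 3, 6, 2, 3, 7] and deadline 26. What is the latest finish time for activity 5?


LF(activity 5) = deadline - sum of successor durations
Successors: activities 6 through 6 with durations [7]
Sum of successor durations = 7
LF = 26 - 7 = 19

19


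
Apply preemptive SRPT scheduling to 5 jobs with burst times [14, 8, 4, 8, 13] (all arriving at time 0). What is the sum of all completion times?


Since all jobs arrive at t=0, SRPT equals SPT ordering.
SPT order: [4, 8, 8, 13, 14]
Completion times:
  Job 1: p=4, C=4
  Job 2: p=8, C=12
  Job 3: p=8, C=20
  Job 4: p=13, C=33
  Job 5: p=14, C=47
Total completion time = 4 + 12 + 20 + 33 + 47 = 116

116


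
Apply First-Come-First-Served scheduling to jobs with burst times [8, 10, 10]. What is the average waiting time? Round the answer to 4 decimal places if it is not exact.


FCFS order (as given): [8, 10, 10]
Waiting times:
  Job 1: wait = 0
  Job 2: wait = 8
  Job 3: wait = 18
Sum of waiting times = 26
Average waiting time = 26/3 = 8.6667

8.6667


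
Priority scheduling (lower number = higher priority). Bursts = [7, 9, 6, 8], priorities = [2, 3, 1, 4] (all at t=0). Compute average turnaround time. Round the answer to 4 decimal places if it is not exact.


Sort by priority (ascending = highest first):
Order: [(1, 6), (2, 7), (3, 9), (4, 8)]
Completion times:
  Priority 1, burst=6, C=6
  Priority 2, burst=7, C=13
  Priority 3, burst=9, C=22
  Priority 4, burst=8, C=30
Average turnaround = 71/4 = 17.75

17.75


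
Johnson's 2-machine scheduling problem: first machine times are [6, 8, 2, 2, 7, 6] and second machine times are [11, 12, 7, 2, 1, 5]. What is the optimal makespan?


Apply Johnson's rule:
  Group 1 (a <= b): [(3, 2, 7), (4, 2, 2), (1, 6, 11), (2, 8, 12)]
  Group 2 (a > b): [(6, 6, 5), (5, 7, 1)]
Optimal job order: [3, 4, 1, 2, 6, 5]
Schedule:
  Job 3: M1 done at 2, M2 done at 9
  Job 4: M1 done at 4, M2 done at 11
  Job 1: M1 done at 10, M2 done at 22
  Job 2: M1 done at 18, M2 done at 34
  Job 6: M1 done at 24, M2 done at 39
  Job 5: M1 done at 31, M2 done at 40
Makespan = 40

40


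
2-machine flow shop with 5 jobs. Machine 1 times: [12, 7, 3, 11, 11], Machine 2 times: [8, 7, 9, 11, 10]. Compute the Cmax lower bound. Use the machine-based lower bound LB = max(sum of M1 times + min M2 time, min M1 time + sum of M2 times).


LB1 = sum(M1 times) + min(M2 times) = 44 + 7 = 51
LB2 = min(M1 times) + sum(M2 times) = 3 + 45 = 48
Lower bound = max(LB1, LB2) = max(51, 48) = 51

51


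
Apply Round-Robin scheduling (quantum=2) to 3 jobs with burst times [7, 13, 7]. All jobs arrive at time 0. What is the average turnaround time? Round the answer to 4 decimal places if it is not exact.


Time quantum = 2
Execution trace:
  J1 runs 2 units, time = 2
  J2 runs 2 units, time = 4
  J3 runs 2 units, time = 6
  J1 runs 2 units, time = 8
  J2 runs 2 units, time = 10
  J3 runs 2 units, time = 12
  J1 runs 2 units, time = 14
  J2 runs 2 units, time = 16
  J3 runs 2 units, time = 18
  J1 runs 1 units, time = 19
  J2 runs 2 units, time = 21
  J3 runs 1 units, time = 22
  J2 runs 2 units, time = 24
  J2 runs 2 units, time = 26
  J2 runs 1 units, time = 27
Finish times: [19, 27, 22]
Average turnaround = 68/3 = 22.6667

22.6667


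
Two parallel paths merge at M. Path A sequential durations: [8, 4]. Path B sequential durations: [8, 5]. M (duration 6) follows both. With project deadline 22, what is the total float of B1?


Forward pass: ES(B1) = sum of predecessors on chain B = 0
EF = ES + duration = 0 + 8 = 8
Backward pass: LF(M) = deadline = 22; LS(M) = 22 - 6 = 16
LF(B1) = LS(M) - sum(successors on chain B) = 16 - 5 = 11
LS = LF - duration = 11 - 8 = 3
Total float = LS - ES = 3 - 0 = 3

3


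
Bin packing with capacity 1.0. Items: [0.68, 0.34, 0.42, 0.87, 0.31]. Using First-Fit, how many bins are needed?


Place items sequentially using First-Fit:
  Item 0.68 -> new Bin 1
  Item 0.34 -> new Bin 2
  Item 0.42 -> Bin 2 (now 0.76)
  Item 0.87 -> new Bin 3
  Item 0.31 -> Bin 1 (now 0.99)
Total bins used = 3

3


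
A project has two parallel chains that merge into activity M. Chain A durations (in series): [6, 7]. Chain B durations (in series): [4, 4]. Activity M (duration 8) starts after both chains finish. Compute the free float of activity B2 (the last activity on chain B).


ES(B2) = sum of predecessors on chain B = 4
EF(B2) = ES + duration = 4 + 4 = 8
Successor of B2 is M. ES(M) = max(sum(A), sum(B)) = max(13, 8) = 13
Free float = ES(successor) - EF(current) = 13 - 8 = 5

5


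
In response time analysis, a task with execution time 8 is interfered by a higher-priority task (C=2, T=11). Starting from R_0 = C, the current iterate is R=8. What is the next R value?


R_next = C + ceil(R_prev / T_hp) * C_hp
ceil(8 / 11) = ceil(0.7273) = 1
Interference = 1 * 2 = 2
R_next = 8 + 2 = 10

10


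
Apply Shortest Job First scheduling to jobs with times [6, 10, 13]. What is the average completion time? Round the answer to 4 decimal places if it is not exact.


SJF order (ascending): [6, 10, 13]
Completion times:
  Job 1: burst=6, C=6
  Job 2: burst=10, C=16
  Job 3: burst=13, C=29
Average completion = 51/3 = 17.0

17.0


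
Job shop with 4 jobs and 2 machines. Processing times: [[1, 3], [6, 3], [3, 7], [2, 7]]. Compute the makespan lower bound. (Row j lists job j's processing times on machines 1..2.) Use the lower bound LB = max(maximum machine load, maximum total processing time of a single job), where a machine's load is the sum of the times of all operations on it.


Machine loads:
  Machine 1: 1 + 6 + 3 + 2 = 12
  Machine 2: 3 + 3 + 7 + 7 = 20
Max machine load = 20
Job totals:
  Job 1: 4
  Job 2: 9
  Job 3: 10
  Job 4: 9
Max job total = 10
Lower bound = max(20, 10) = 20

20


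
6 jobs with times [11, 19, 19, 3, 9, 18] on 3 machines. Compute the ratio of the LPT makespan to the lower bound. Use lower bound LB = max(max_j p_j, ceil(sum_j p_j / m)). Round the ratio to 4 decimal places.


LPT order: [19, 19, 18, 11, 9, 3]
Machine loads after assignment: [28, 22, 29]
LPT makespan = 29
Lower bound = max(max_job, ceil(total/3)) = max(19, 27) = 27
Ratio = 29 / 27 = 1.0741

1.0741


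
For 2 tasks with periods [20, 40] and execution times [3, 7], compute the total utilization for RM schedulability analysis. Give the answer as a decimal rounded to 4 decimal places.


Compute individual utilizations (exact fractions):
  Task 1: C/T = 3/20 (approx. 0.15)
  Task 2: C/T = 7/40 (approx. 0.175)
Total utilization U = 3/20 + 7/40 = 13/40
Rounded to 4 decimal places: U = 0.3250
RM (Liu & Layland) bound for 2 tasks = 0.828427; compare with U = 13/40 (approx. 0.325000)
U <= bound, so schedulable by RM sufficient condition.

0.3250


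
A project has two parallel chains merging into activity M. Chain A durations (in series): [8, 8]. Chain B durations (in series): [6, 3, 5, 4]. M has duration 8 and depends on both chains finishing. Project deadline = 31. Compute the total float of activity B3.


Forward pass: ES(B3) = sum of predecessors on chain B = 9
EF = ES + duration = 9 + 5 = 14
Backward pass: LF(M) = deadline = 31; LS(M) = 31 - 8 = 23
LF(B3) = LS(M) - sum(successors on chain B) = 23 - 4 = 19
LS = LF - duration = 19 - 5 = 14
Total float = LS - ES = 14 - 9 = 5

5


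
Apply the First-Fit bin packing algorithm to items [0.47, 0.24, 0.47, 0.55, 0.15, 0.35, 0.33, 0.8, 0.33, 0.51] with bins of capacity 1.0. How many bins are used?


Place items sequentially using First-Fit:
  Item 0.47 -> new Bin 1
  Item 0.24 -> Bin 1 (now 0.71)
  Item 0.47 -> new Bin 2
  Item 0.55 -> new Bin 3
  Item 0.15 -> Bin 1 (now 0.86)
  Item 0.35 -> Bin 2 (now 0.82)
  Item 0.33 -> Bin 3 (now 0.88)
  Item 0.8 -> new Bin 4
  Item 0.33 -> new Bin 5
  Item 0.51 -> Bin 5 (now 0.84)
Total bins used = 5

5


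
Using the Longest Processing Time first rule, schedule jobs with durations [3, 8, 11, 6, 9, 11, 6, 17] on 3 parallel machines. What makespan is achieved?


Sort jobs in decreasing order (LPT): [17, 11, 11, 9, 8, 6, 6, 3]
Assign each job to the least loaded machine:
  Machine 1: jobs [17, 6], load = 23
  Machine 2: jobs [11, 9, 3], load = 23
  Machine 3: jobs [11, 8, 6], load = 25
Makespan = max load = 25

25


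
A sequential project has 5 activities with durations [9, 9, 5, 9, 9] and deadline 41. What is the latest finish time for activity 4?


LF(activity 4) = deadline - sum of successor durations
Successors: activities 5 through 5 with durations [9]
Sum of successor durations = 9
LF = 41 - 9 = 32

32


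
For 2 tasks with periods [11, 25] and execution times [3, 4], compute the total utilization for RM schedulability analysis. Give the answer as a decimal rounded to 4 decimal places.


Compute individual utilizations (exact fractions):
  Task 1: C/T = 3/11 (approx. 0.2727)
  Task 2: C/T = 4/25 (approx. 0.16)
Total utilization U = 3/11 + 4/25 = 119/275
Rounded to 4 decimal places: U = 0.4327
RM (Liu & Layland) bound for 2 tasks = 0.828427; compare with U = 119/275 (approx. 0.432727)
U <= bound, so schedulable by RM sufficient condition.

0.4327


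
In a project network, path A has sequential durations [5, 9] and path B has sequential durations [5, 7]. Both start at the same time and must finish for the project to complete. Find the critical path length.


Path A total = 5 + 9 = 14
Path B total = 5 + 7 = 12
Critical path = longest path = max(14, 12) = 14

14


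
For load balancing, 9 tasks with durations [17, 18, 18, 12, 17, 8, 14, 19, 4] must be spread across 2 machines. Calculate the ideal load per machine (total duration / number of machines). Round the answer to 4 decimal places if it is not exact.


Total processing time = 17 + 18 + 18 + 12 + 17 + 8 + 14 + 19 + 4 = 127
Number of machines = 2
Ideal balanced load = 127 / 2 = 63.5

63.5


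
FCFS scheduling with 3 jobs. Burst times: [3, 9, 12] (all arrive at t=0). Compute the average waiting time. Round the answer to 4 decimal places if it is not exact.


FCFS order (as given): [3, 9, 12]
Waiting times:
  Job 1: wait = 0
  Job 2: wait = 3
  Job 3: wait = 12
Sum of waiting times = 15
Average waiting time = 15/3 = 5.0

5.0


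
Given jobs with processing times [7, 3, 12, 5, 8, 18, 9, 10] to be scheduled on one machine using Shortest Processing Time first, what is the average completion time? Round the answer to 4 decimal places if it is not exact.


Sort jobs by processing time (SPT order): [3, 5, 7, 8, 9, 10, 12, 18]
Compute completion times sequentially:
  Job 1: processing = 3, completes at 3
  Job 2: processing = 5, completes at 8
  Job 3: processing = 7, completes at 15
  Job 4: processing = 8, completes at 23
  Job 5: processing = 9, completes at 32
  Job 6: processing = 10, completes at 42
  Job 7: processing = 12, completes at 54
  Job 8: processing = 18, completes at 72
Sum of completion times = 249
Average completion time = 249/8 = 31.125

31.125


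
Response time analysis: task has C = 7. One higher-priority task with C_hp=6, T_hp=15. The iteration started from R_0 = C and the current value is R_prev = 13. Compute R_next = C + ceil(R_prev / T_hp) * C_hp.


R_next = C + ceil(R_prev / T_hp) * C_hp
ceil(13 / 15) = ceil(0.8667) = 1
Interference = 1 * 6 = 6
R_next = 7 + 6 = 13
R_next = R_prev, so the iteration has converged (response time = 13).

13


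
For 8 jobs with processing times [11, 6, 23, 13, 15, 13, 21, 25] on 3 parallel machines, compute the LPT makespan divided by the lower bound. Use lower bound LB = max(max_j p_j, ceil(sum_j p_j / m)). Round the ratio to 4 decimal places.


LPT order: [25, 23, 21, 15, 13, 13, 11, 6]
Machine loads after assignment: [38, 47, 42]
LPT makespan = 47
Lower bound = max(max_job, ceil(total/3)) = max(25, 43) = 43
Ratio = 47 / 43 = 1.093

1.093


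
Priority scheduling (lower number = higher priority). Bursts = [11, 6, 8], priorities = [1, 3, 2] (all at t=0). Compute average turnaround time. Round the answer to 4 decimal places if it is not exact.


Sort by priority (ascending = highest first):
Order: [(1, 11), (2, 8), (3, 6)]
Completion times:
  Priority 1, burst=11, C=11
  Priority 2, burst=8, C=19
  Priority 3, burst=6, C=25
Average turnaround = 55/3 = 18.3333

18.3333


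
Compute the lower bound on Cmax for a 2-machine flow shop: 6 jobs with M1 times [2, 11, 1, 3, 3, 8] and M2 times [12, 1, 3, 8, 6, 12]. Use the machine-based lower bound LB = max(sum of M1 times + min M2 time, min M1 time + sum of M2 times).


LB1 = sum(M1 times) + min(M2 times) = 28 + 1 = 29
LB2 = min(M1 times) + sum(M2 times) = 1 + 42 = 43
Lower bound = max(LB1, LB2) = max(29, 43) = 43

43


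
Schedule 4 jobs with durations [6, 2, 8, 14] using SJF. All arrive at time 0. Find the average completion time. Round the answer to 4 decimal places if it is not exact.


SJF order (ascending): [2, 6, 8, 14]
Completion times:
  Job 1: burst=2, C=2
  Job 2: burst=6, C=8
  Job 3: burst=8, C=16
  Job 4: burst=14, C=30
Average completion = 56/4 = 14.0

14.0


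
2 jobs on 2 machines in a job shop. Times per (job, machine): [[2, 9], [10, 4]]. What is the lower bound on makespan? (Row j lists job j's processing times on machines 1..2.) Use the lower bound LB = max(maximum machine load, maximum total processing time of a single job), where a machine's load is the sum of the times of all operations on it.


Machine loads:
  Machine 1: 2 + 10 = 12
  Machine 2: 9 + 4 = 13
Max machine load = 13
Job totals:
  Job 1: 11
  Job 2: 14
Max job total = 14
Lower bound = max(13, 14) = 14

14
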